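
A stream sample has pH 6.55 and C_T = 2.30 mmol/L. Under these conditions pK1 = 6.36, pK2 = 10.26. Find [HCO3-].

[HCO3⁻] = 1.40 mmol/L

α₁ = 1 / (1 + [H⁺]/K1 + K2/[H⁺]) = 1 / (1 + 10^-0.19 + 10^-3.71)
   = 1 / (1 + 0.64565 + 0.00019498) = 1/1.6458 = 0.6076
[HCO3⁻] = α₁ × DIC = 0.6076 × 2.30 = 1.40 mmol/L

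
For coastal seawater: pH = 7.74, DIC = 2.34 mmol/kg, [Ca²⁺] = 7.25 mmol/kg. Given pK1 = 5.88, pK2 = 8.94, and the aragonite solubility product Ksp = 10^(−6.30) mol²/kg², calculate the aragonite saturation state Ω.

Ω = 1.98

α₂ = 1 / (1 + [H⁺]/K2 + [H⁺]²/(K1K2)) = 1 / (1 + 10^+1.20 + 10^-0.66)
   = 1 / (1 + 15.849 + 0.21878) = 1/17.068 = 0.05859
[CO3²⁻] = α₂ × DIC = 0.05859 × 2.34 = 0.1371 mmol/kg
Ksp = 10^(−6.30) = 5.012×10^-7
Ω = [Ca²⁺][CO3²⁻]/Ksp = (7.25×10^-3)(1.371×10^-4) / 5.012×10^-7 = 1.98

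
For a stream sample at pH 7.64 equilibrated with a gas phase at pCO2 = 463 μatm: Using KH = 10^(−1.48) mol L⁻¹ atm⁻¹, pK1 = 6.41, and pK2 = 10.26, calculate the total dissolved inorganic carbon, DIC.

[CO2*] = KH · pCO2 = 10^(−1.48) × 463×10^-6 = 1.533×10^-5 mol/L
α₀ = 1/(1 + K1/[H⁺] + K1K2/[H⁺]²) = 1/(1 + 10^+1.23 + 10^-1.39) = 0.05548
DIC = [CO2*]/α₀ = 1.533×10^-5 / 0.05548 = 0.276 mmol/L

DIC = 0.276 mmol/L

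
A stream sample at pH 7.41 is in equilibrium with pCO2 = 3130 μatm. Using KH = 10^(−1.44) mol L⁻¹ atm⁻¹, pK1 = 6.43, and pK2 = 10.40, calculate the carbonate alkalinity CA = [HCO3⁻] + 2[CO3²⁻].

[CO2*] = KH · pCO2 = 10^(−1.44) × 3130×10^-6 = 1.136×10^-4 mol/L
α₀ = 1/(1 + K1/[H⁺] + K1K2/[H⁺]²) = 1/(1 + 10^+0.98 + 10^-2.01) = 0.09470
DIC = [CO2*]/α₀ = 1.136×10^-4 / 0.09470 = 1.200 mmol/L
CA = (α₁ + 2α₂)·DIC = (0.9044 + 2×0.0009254) × 1.200 = 1.09 mmol/L

CA = 1.09 mmol/L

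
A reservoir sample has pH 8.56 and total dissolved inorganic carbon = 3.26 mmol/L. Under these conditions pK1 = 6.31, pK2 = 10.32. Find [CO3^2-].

[CO3²⁻] = 0.0554 mmol/L

α₂ = 1 / (1 + [H⁺]/K2 + [H⁺]²/(K1K2)) = 1 / (1 + 10^+1.76 + 10^-0.49)
   = 1 / (1 + 57.544 + 0.32359) = 1/58.868 = 0.01699
[CO3²⁻] = α₂ × DIC = 0.01699 × 3.26 = 0.0554 mmol/L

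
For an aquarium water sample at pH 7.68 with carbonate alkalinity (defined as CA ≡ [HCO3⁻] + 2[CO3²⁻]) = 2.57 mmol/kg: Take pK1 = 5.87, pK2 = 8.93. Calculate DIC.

DIC = 2.48 mmol/kg

CA = [HCO3⁻] + 2[CO3²⁻] = (α₁ + 2α₂)·DIC
At pH 7.68: [H⁺]/K1 = 10^-1.81 = 0.015488, K2/[H⁺] = 10^-1.25 = 0.056234
α₁ = 1/(1 + 0.015488 + 0.056234) = 1/1.0717 = 0.9331; α₂ = α₁·K2/[H⁺] = 0.05247
α₁ + 2α₂ = 1.0380
DIC = CA / (α₁ + 2α₂) = 2.57 / 1.0380 = 2.48 mmol/kg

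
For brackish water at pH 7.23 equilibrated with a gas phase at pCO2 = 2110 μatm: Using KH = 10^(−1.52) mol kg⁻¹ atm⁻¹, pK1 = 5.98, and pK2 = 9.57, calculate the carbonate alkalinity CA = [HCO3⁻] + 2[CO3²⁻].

CA = 1.14 mmol/kg

[CO2*] = KH · pCO2 = 10^(−1.52) × 2110×10^-6 = 6.372×10^-5 mol/kg
α₀ = 1/(1 + K1/[H⁺] + K1K2/[H⁺]²) = 1/(1 + 10^+1.25 + 10^-1.09) = 0.05301
DIC = [CO2*]/α₀ = 6.372×10^-5 / 0.05301 = 1.202 mmol/kg
CA = (α₁ + 2α₂)·DIC = (0.9427 + 2×0.004309) × 1.202 = 1.14 mmol/kg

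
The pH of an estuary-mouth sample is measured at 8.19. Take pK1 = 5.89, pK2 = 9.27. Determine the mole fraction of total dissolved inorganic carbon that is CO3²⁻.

α₂ = 1 / (1 + [H⁺]/K2 + [H⁺]²/(K1K2)) = 1 / (1 + 10^+1.08 + 10^-1.22)
   = 1 / (1 + 12.023 + 0.060256) = 1/13.083 = 0.07644

α₂ = 0.0764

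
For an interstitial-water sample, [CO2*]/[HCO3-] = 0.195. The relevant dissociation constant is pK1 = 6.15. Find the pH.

pH = 6.86

From K1 = [H⁺][HCO3-]/[CO2*]:  pH = pK1 − log₁₀([CO2*]/[HCO3-])
log₁₀(0.195) = -0.710
pH = 6.15 − (-0.710) = 6.86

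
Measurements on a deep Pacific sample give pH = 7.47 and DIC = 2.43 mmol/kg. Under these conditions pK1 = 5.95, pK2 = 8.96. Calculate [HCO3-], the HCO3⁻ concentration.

α₁ = 1 / (1 + [H⁺]/K1 + K2/[H⁺]) = 1 / (1 + 10^-1.52 + 10^-1.49)
   = 1 / (1 + 0.030200 + 0.032359) = 1/1.0626 = 0.9411
[HCO3⁻] = α₁ × DIC = 0.9411 × 2.43 = 2.29 mmol/kg

[HCO3⁻] = 2.29 mmol/kg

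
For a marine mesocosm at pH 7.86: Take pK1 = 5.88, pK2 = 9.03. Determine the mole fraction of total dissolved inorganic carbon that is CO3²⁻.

α₂ = 1 / (1 + [H⁺]/K2 + [H⁺]²/(K1K2)) = 1 / (1 + 10^+1.17 + 10^-0.81)
   = 1 / (1 + 14.791 + 0.15488) = 1/15.946 = 0.06271

α₂ = 0.0627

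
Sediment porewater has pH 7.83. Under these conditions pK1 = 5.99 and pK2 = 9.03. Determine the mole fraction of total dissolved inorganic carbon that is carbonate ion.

α₂ = 0.0586

α₂ = 1 / (1 + [H⁺]/K2 + [H⁺]²/(K1K2)) = 1 / (1 + 10^+1.20 + 10^-0.64)
   = 1 / (1 + 15.849 + 0.22909) = 1/17.078 = 0.05855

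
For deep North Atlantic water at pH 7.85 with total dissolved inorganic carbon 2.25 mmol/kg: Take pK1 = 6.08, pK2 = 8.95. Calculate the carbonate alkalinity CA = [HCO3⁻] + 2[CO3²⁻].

CA = 2.38 mmol/kg

CA = [HCO3⁻] + 2[CO3²⁻] = (α₁ + 2α₂)·DIC
At pH 7.85: [H⁺]/K1 = 10^-1.77 = 0.016982, K2/[H⁺] = 10^-1.10 = 0.079433
α₁ = 1/(1 + 0.016982 + 0.079433) = 1/1.0964 = 0.9121; α₂ = α₁·K2/[H⁺] = 0.07245
α₁ + 2α₂ = 1.0570
CA = 1.0570 × 2.25 = 2.38 mmol/kg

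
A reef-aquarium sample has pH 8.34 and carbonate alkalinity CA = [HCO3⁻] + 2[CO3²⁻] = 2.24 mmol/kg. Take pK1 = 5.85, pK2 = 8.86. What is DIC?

DIC = 1.82 mmol/kg

CA = [HCO3⁻] + 2[CO3²⁻] = (α₁ + 2α₂)·DIC
At pH 8.34: [H⁺]/K1 = 10^-2.49 = 0.0032359, K2/[H⁺] = 10^-0.52 = 0.30200
α₁ = 1/(1 + 0.0032359 + 0.30200) = 1/1.3052 = 0.7661; α₂ = α₁·K2/[H⁺] = 0.2314
α₁ + 2α₂ = 1.2289
DIC = CA / (α₁ + 2α₂) = 2.24 / 1.2289 = 1.82 mmol/kg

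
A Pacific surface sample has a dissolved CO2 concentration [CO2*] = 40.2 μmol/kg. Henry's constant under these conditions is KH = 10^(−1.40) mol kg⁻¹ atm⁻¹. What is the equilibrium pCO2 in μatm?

pCO2 = 1010 μatm

KH = 10^(−1.40) = 3.981×10^-2 mol kg⁻¹ atm⁻¹
pCO2 = [CO2*]/KH = 40.2×10^-6 / 3.981×10^-2 = 1.01×10^-3 atm = 1010 μatm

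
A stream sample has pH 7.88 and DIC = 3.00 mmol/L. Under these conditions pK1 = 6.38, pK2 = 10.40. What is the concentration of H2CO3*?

[CO2*] = 0.0917 mmol/L

α₀ = 1 / (1 + K1/[H⁺] + K1K2/[H⁺]²) = 1 / (1 + 10^+1.50 + 10^-1.02)
   = 1 / (1 + 31.623 + 0.095499) = 1/32.718 = 0.03056
[CO2*] = α₀ × DIC = 0.03056 × 3.00 = 0.0917 mmol/L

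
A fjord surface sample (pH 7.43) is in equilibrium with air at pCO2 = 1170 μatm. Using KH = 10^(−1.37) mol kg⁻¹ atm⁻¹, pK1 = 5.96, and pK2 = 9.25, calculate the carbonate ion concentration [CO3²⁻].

[CO3²⁻] = 0.0223 mmol/kg

[CO2*] = KH · pCO2 = 10^(−1.37) × 1170×10^-6 = 4.991×10^-5 mol/kg
α₀ = 1/(1 + K1/[H⁺] + K1K2/[H⁺]²) = 1/(1 + 10^+1.47 + 10^-0.35) = 0.03230
DIC = [CO2*]/α₀ = 4.991×10^-5 / 0.03230 = 1.545 mmol/kg
[CO3²⁻] = α₂·DIC; α₂ = 0.01443, so [CO3²⁻] = 0.01443 × 1.545 = 0.0223 mmol/kg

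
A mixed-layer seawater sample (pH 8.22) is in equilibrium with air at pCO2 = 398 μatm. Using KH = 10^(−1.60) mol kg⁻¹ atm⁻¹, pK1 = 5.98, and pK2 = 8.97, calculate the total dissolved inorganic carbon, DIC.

[CO2*] = KH · pCO2 = 10^(−1.60) × 398×10^-6 = 9.997×10^-6 mol/kg
α₀ = 1/(1 + K1/[H⁺] + K1K2/[H⁺]²) = 1/(1 + 10^+2.24 + 10^+1.49) = 0.004862
DIC = [CO2*]/α₀ = 9.997×10^-6 / 0.004862 = 2.06 mmol/kg

DIC = 2.06 mmol/kg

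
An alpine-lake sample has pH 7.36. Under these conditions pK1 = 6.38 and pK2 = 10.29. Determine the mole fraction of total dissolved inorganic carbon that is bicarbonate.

α₁ = 1 / (1 + [H⁺]/K1 + K2/[H⁺]) = 1 / (1 + 10^-0.98 + 10^-2.93)
   = 1 / (1 + 0.10471 + 0.0011749) = 1/1.1059 = 0.9043

α₁ = 0.904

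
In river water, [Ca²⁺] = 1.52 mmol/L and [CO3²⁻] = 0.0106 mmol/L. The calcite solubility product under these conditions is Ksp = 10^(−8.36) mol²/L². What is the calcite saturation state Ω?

Ω = 3.69

Ksp = 10^(−8.36) = 4.365×10^-9
Ω = [Ca²⁺][CO3²⁻]/Ksp = (1.52×10^-3)(0.0106×10^-3) / 4.365×10^-9 = 3.69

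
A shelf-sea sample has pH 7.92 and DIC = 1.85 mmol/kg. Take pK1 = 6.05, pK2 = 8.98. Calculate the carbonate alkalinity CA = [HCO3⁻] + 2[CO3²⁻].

CA = [HCO3⁻] + 2[CO3²⁻] = (α₁ + 2α₂)·DIC
At pH 7.92: [H⁺]/K1 = 10^-1.87 = 0.013490, K2/[H⁺] = 10^-1.06 = 0.087096
α₁ = 1/(1 + 0.013490 + 0.087096) = 1/1.1006 = 0.9086; α₂ = α₁·K2/[H⁺] = 0.07914
α₁ + 2α₂ = 1.0669
CA = 1.0669 × 1.85 = 1.97 mmol/kg

CA = 1.97 mmol/kg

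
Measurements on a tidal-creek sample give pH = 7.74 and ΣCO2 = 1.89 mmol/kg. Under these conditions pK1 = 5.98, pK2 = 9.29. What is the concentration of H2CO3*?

[CO2*] = 0.0314 mmol/kg

α₀ = 1 / (1 + K1/[H⁺] + K1K2/[H⁺]²) = 1 / (1 + 10^+1.76 + 10^+0.21)
   = 1 / (1 + 57.544 + 1.6218) = 1/60.166 = 0.01662
[CO2*] = α₀ × DIC = 0.01662 × 1.89 = 0.0314 mmol/kg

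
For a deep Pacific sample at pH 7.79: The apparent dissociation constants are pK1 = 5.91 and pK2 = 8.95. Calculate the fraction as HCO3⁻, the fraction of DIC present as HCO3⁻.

α₁ = 0.924

α₁ = 1 / (1 + [H⁺]/K1 + K2/[H⁺]) = 1 / (1 + 10^-1.88 + 10^-1.16)
   = 1 / (1 + 0.013183 + 0.069183) = 1/1.0824 = 0.9239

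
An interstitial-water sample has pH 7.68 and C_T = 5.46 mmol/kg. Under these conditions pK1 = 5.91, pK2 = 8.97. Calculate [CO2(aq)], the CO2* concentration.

α₀ = 1 / (1 + K1/[H⁺] + K1K2/[H⁺]²) = 1 / (1 + 10^+1.77 + 10^+0.48)
   = 1 / (1 + 58.884 + 3.0200) = 1/62.904 = 0.01590
[CO2*] = α₀ × DIC = 0.01590 × 5.46 = 0.0868 mmol/kg

[CO2*] = 0.0868 mmol/kg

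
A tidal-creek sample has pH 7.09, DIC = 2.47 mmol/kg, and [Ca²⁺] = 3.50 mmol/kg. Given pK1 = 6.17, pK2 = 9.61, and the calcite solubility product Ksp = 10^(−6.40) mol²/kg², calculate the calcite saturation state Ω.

α₂ = 1 / (1 + [H⁺]/K2 + [H⁺]²/(K1K2)) = 1 / (1 + 10^+2.52 + 10^+1.60)
   = 1 / (1 + 331.13 + 39.811) = 1/371.94 = 0.002689
[CO3²⁻] = α₂ × DIC = 0.002689 × 2.47 = 0.006641 mmol/kg = 6.641 μmol/kg
Ksp = 10^(−6.40) = 3.981×10^-7
Ω = [Ca²⁺][CO3²⁻]/Ksp = (3.50×10^-3)(6.641×10^-6) / 3.981×10^-7 = 0.0584

Ω = 0.0584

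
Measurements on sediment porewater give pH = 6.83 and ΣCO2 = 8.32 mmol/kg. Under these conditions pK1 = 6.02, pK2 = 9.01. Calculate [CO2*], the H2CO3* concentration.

α₀ = 1 / (1 + K1/[H⁺] + K1K2/[H⁺]²) = 1 / (1 + 10^+0.81 + 10^-1.37)
   = 1 / (1 + 6.4565 + 0.042658) = 1/7.4992 = 0.1333
[CO2*] = α₀ × DIC = 0.1333 × 8.32 = 1.11 mmol/kg

[CO2*] = 1.11 mmol/kg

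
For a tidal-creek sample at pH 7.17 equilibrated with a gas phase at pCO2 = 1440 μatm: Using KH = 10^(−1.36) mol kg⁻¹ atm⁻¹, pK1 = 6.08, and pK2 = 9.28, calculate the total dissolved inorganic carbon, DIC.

[CO2*] = KH · pCO2 = 10^(−1.36) × 1440×10^-6 = 6.286×10^-5 mol/kg
α₀ = 1/(1 + K1/[H⁺] + K1K2/[H⁺]²) = 1/(1 + 10^+1.09 + 10^-1.02) = 0.07464
DIC = [CO2*]/α₀ = 6.286×10^-5 / 0.07464 = 0.842 mmol/kg

DIC = 0.842 mmol/kg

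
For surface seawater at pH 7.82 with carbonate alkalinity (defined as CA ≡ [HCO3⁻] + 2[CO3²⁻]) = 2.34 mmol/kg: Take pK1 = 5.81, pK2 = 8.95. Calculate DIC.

DIC = 2.21 mmol/kg

CA = [HCO3⁻] + 2[CO3²⁻] = (α₁ + 2α₂)·DIC
At pH 7.82: [H⁺]/K1 = 10^-2.01 = 0.0097724, K2/[H⁺] = 10^-1.13 = 0.074131
α₁ = 1/(1 + 0.0097724 + 0.074131) = 1/1.0839 = 0.9226; α₂ = α₁·K2/[H⁺] = 0.06839
α₁ + 2α₂ = 1.0594
DIC = CA / (α₁ + 2α₂) = 2.34 / 1.0594 = 2.21 mmol/kg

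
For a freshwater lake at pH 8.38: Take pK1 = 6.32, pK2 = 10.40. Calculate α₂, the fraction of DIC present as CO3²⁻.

α₂ = 1 / (1 + [H⁺]/K2 + [H⁺]²/(K1K2)) = 1 / (1 + 10^+2.02 + 10^-0.04)
   = 1 / (1 + 104.71 + 0.91201) = 1/106.62 = 0.009379

α₂ = 0.00938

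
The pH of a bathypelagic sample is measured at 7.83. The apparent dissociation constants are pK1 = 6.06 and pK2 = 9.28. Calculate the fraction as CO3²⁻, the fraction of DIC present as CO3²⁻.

α₂ = 1 / (1 + [H⁺]/K2 + [H⁺]²/(K1K2)) = 1 / (1 + 10^+1.45 + 10^-0.32)
   = 1 / (1 + 28.184 + 0.47863) = 1/29.662 = 0.03371

α₂ = 0.0337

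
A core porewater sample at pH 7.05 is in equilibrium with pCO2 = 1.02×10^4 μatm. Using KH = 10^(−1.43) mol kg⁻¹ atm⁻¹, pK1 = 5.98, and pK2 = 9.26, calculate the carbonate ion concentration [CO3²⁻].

[CO2*] = KH · pCO2 = 10^(−1.43) × 1.02×10^4×10^-6 = 3.790×10^-4 mol/kg
α₀ = 1/(1 + K1/[H⁺] + K1K2/[H⁺]²) = 1/(1 + 10^+1.07 + 10^-1.14) = 0.07799
DIC = [CO2*]/α₀ = 3.790×10^-4 / 0.07799 = 4.859 mmol/kg
[CO3²⁻] = α₂·DIC; α₂ = 0.005650, so [CO3²⁻] = 0.005650 × 4.859 = 0.0275 mmol/kg

[CO3²⁻] = 0.0275 mmol/kg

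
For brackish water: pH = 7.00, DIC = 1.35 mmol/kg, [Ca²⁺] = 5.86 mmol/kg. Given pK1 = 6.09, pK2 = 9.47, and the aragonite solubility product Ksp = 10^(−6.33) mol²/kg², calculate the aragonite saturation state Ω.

α₂ = 1 / (1 + [H⁺]/K2 + [H⁺]²/(K1K2)) = 1 / (1 + 10^+2.47 + 10^+1.56)
   = 1 / (1 + 295.12 + 36.308) = 1/332.43 = 0.003008
[CO3²⁻] = α₂ × DIC = 0.003008 × 1.35 = 0.004061 mmol/kg = 4.061 μmol/kg
Ksp = 10^(−6.33) = 4.677×10^-7
Ω = [Ca²⁺][CO3²⁻]/Ksp = (5.86×10^-3)(4.061×10^-6) / 4.677×10^-7 = 0.0509

Ω = 0.0509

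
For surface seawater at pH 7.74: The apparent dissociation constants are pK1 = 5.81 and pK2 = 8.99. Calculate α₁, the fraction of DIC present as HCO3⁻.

α₁ = 1 / (1 + [H⁺]/K1 + K2/[H⁺]) = 1 / (1 + 10^-1.93 + 10^-1.25)
   = 1 / (1 + 0.011749 + 0.056234) = 1/1.0680 = 0.9363

α₁ = 0.936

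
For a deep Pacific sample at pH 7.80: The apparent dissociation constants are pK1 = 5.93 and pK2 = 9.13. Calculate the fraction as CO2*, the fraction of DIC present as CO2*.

α₀ = 0.0127

α₀ = 1 / (1 + K1/[H⁺] + K1K2/[H⁺]²) = 1 / (1 + 10^+1.87 + 10^+0.54)
   = 1 / (1 + 74.131 + 3.4674) = 1/78.598 = 0.01272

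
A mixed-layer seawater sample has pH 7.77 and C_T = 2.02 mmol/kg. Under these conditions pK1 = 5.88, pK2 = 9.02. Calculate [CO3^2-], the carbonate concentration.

α₂ = 1 / (1 + [H⁺]/K2 + [H⁺]²/(K1K2)) = 1 / (1 + 10^+1.25 + 10^-0.64)
   = 1 / (1 + 17.783 + 0.22909) = 1/19.012 = 0.05260
[CO3²⁻] = α₂ × DIC = 0.05260 × 2.02 = 0.106 mmol/kg

[CO3²⁻] = 0.106 mmol/kg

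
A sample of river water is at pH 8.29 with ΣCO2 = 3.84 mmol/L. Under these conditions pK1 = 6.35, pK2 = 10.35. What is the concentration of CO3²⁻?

[CO3²⁻] = 0.0328 mmol/L

α₂ = 1 / (1 + [H⁺]/K2 + [H⁺]²/(K1K2)) = 1 / (1 + 10^+2.06 + 10^+0.12)
   = 1 / (1 + 114.82 + 1.3183) = 1/117.13 = 0.008537
[CO3²⁻] = α₂ × DIC = 0.008537 × 3.84 = 0.0328 mmol/L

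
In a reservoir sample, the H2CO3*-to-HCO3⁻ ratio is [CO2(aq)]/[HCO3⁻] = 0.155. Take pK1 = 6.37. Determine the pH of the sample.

pH = 7.18

From K1 = [H⁺][HCO3⁻]/[CO2(aq)]:  pH = pK1 − log₁₀([CO2(aq)]/[HCO3⁻])
log₁₀(0.155) = -0.810
pH = 6.37 − (-0.810) = 7.18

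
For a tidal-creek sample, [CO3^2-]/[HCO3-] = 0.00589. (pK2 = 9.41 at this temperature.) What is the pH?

pH = 7.18

From K2 = [H⁺][CO3^2-]/[HCO3-]:  pH = pK2 + log₁₀([CO3^2-]/[HCO3-])
log₁₀(0.00589) = -2.230
pH = 9.41 + (-2.230) = 7.18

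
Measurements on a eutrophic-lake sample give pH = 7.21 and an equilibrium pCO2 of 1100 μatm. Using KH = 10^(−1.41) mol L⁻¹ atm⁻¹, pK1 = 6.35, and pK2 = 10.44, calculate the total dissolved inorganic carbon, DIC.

[CO2*] = KH · pCO2 = 10^(−1.41) × 1100×10^-6 = 4.279×10^-5 mol/L
α₀ = 1/(1 + K1/[H⁺] + K1K2/[H⁺]²) = 1/(1 + 10^+0.86 + 10^-2.37) = 0.1212
DIC = [CO2*]/α₀ = 4.279×10^-5 / 0.1212 = 0.353 mmol/L

DIC = 0.353 mmol/L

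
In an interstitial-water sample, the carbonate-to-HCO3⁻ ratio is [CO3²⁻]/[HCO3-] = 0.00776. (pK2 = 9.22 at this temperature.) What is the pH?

pH = 7.11

From K2 = [H⁺][CO3²⁻]/[HCO3-]:  pH = pK2 + log₁₀([CO3²⁻]/[HCO3-])
log₁₀(0.00776) = -2.110
pH = 9.22 + (-2.110) = 7.11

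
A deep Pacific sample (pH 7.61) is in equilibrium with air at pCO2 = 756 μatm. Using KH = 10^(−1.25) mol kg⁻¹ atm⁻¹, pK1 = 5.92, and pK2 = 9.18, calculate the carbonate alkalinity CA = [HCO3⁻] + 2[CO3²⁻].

[CO2*] = KH · pCO2 = 10^(−1.25) × 756×10^-6 = 4.251×10^-5 mol/kg
α₀ = 1/(1 + K1/[H⁺] + K1K2/[H⁺]²) = 1/(1 + 10^+1.69 + 10^+0.12) = 0.01949
DIC = [CO2*]/α₀ = 4.251×10^-5 / 0.01949 = 2.181 mmol/kg
CA = (α₁ + 2α₂)·DIC = (0.9548 + 2×0.02570) × 2.181 = 2.19 mmol/kg

CA = 2.19 mmol/kg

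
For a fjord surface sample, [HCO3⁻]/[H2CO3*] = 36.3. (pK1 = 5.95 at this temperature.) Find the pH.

pH = 7.51

From K1 = [H⁺][HCO3⁻]/[H2CO3*]:  pH = pK1 + log₁₀([HCO3⁻]/[H2CO3*])
log₁₀(36.3) = +1.560
pH = 5.95 + (+1.560) = 7.51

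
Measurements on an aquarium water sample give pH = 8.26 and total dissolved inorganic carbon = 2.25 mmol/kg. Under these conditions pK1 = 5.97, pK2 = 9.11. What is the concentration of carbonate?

[CO3²⁻] = 0.277 mmol/kg

α₂ = 1 / (1 + [H⁺]/K2 + [H⁺]²/(K1K2)) = 1 / (1 + 10^+0.85 + 10^-1.44)
   = 1 / (1 + 7.0795 + 0.036308) = 1/8.1158 = 0.1232
[CO3²⁻] = α₂ × DIC = 0.1232 × 2.25 = 0.277 mmol/kg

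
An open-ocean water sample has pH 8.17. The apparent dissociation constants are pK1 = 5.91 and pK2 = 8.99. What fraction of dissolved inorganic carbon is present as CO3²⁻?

α₂ = 0.131

α₂ = 1 / (1 + [H⁺]/K2 + [H⁺]²/(K1K2)) = 1 / (1 + 10^+0.82 + 10^-1.44)
   = 1 / (1 + 6.6069 + 0.036308) = 1/7.6432 = 0.1308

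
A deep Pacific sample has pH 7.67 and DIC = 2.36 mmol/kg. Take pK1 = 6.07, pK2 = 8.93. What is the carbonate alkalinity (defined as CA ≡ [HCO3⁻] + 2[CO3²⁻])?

CA = [HCO3⁻] + 2[CO3²⁻] = (α₁ + 2α₂)·DIC
At pH 7.67: [H⁺]/K1 = 10^-1.60 = 0.025119, K2/[H⁺] = 10^-1.26 = 0.054954
α₁ = 1/(1 + 0.025119 + 0.054954) = 1/1.0801 = 0.9259; α₂ = α₁·K2/[H⁺] = 0.05088
α₁ + 2α₂ = 1.0276
CA = 1.0276 × 2.36 = 2.43 mmol/kg

CA = 2.43 mmol/kg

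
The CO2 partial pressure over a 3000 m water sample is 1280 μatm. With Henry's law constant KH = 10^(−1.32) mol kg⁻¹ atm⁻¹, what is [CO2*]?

[CO2*] = 61.3 μmol/kg

KH = 10^(−1.32) = 4.786×10^-2 mol kg⁻¹ atm⁻¹
[CO2*] = KH · pCO2 = 4.786×10^-2 × 1280×10^-6 atm = 6.13×10^-5 mol/kg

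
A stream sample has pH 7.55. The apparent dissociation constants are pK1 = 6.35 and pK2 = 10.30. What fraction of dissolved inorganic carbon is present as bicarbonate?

α₁ = 1 / (1 + [H⁺]/K1 + K2/[H⁺]) = 1 / (1 + 10^-1.20 + 10^-2.75)
   = 1 / (1 + 0.063096 + 0.0017783) = 1/1.0649 = 0.9391

α₁ = 0.939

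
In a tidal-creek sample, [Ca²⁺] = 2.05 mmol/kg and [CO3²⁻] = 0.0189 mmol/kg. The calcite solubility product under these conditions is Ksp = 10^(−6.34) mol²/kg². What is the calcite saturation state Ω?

Ω = 0.0848

Ksp = 10^(−6.34) = 4.571×10^-7
Ω = [Ca²⁺][CO3²⁻]/Ksp = (2.05×10^-3)(0.0189×10^-3) / 4.571×10^-7 = 0.0848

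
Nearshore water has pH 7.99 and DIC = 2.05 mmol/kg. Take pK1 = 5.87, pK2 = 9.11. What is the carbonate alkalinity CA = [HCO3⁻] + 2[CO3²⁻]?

CA = [HCO3⁻] + 2[CO3²⁻] = (α₁ + 2α₂)·DIC
At pH 7.99: [H⁺]/K1 = 10^-2.12 = 0.0075858, K2/[H⁺] = 10^-1.12 = 0.075858
α₁ = 1/(1 + 0.0075858 + 0.075858) = 1/1.0834 = 0.9230; α₂ = α₁·K2/[H⁺] = 0.07002
α₁ + 2α₂ = 1.0630
CA = 1.0630 × 2.05 = 2.18 mmol/kg

CA = 2.18 mmol/kg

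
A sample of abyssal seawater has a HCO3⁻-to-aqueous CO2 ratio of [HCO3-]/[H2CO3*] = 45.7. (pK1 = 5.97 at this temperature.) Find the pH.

pH = 7.63

From K1 = [H⁺][HCO3-]/[H2CO3*]:  pH = pK1 + log₁₀([HCO3-]/[H2CO3*])
log₁₀(45.7) = +1.660
pH = 5.97 + (+1.660) = 7.63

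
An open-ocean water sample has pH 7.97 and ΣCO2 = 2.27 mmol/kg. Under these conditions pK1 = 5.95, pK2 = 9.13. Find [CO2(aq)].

[CO2*] = 0.0201 mmol/kg

α₀ = 1 / (1 + K1/[H⁺] + K1K2/[H⁺]²) = 1 / (1 + 10^+2.02 + 10^+0.86)
   = 1 / (1 + 104.71 + 7.2444) = 1/112.96 = 0.008853
[CO2*] = α₀ × DIC = 0.008853 × 2.27 = 0.0201 mmol/kg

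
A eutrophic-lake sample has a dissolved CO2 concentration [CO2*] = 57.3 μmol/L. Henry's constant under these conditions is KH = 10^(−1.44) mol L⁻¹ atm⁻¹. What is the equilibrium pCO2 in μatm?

pCO2 = 1580 μatm

KH = 10^(−1.44) = 3.631×10^-2 mol L⁻¹ atm⁻¹
pCO2 = [CO2*]/KH = 57.3×10^-6 / 3.631×10^-2 = 1.58×10^-3 atm = 1580 μatm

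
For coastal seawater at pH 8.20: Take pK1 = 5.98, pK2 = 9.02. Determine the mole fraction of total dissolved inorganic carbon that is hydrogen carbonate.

α₁ = 0.864

α₁ = 1 / (1 + [H⁺]/K1 + K2/[H⁺]) = 1 / (1 + 10^-2.22 + 10^-0.82)
   = 1 / (1 + 0.0060256 + 0.15136) = 1/1.1574 = 0.8640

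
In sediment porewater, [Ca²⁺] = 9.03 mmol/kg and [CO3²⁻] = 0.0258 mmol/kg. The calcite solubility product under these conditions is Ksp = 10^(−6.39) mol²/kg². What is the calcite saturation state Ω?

Ω = 0.572

Ksp = 10^(−6.39) = 4.074×10^-7
Ω = [Ca²⁺][CO3²⁻]/Ksp = (9.03×10^-3)(0.0258×10^-3) / 4.074×10^-7 = 0.572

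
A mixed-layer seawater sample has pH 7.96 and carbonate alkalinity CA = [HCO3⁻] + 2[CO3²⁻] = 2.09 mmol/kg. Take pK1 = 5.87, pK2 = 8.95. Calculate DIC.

DIC = 1.93 mmol/kg

CA = [HCO3⁻] + 2[CO3²⁻] = (α₁ + 2α₂)·DIC
At pH 7.96: [H⁺]/K1 = 10^-2.09 = 0.0081283, K2/[H⁺] = 10^-0.99 = 0.10233
α₁ = 1/(1 + 0.0081283 + 0.10233) = 1/1.1105 = 0.9005; α₂ = α₁·K2/[H⁺] = 0.09215
α₁ + 2α₂ = 1.0848
DIC = CA / (α₁ + 2α₂) = 2.09 / 1.0848 = 1.93 mmol/kg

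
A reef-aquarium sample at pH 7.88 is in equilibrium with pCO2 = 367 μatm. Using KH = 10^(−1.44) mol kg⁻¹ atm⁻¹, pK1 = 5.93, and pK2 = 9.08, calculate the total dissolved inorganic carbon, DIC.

DIC = 1.28 mmol/kg

[CO2*] = KH · pCO2 = 10^(−1.44) × 367×10^-6 = 1.332×10^-5 mol/kg
α₀ = 1/(1 + K1/[H⁺] + K1K2/[H⁺]²) = 1/(1 + 10^+1.95 + 10^+0.75) = 0.01044
DIC = [CO2*]/α₀ = 1.332×10^-5 / 0.01044 = 1.28 mmol/kg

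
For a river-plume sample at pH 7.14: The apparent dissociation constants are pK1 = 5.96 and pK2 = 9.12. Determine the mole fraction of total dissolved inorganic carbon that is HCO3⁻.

α₁ = 0.929

α₁ = 1 / (1 + [H⁺]/K1 + K2/[H⁺]) = 1 / (1 + 10^-1.18 + 10^-1.98)
   = 1 / (1 + 0.066069 + 0.010471) = 1/1.0765 = 0.9289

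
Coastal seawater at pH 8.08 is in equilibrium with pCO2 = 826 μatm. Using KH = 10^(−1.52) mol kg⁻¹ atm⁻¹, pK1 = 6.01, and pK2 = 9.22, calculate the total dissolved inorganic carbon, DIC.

DIC = 3.17 mmol/kg

[CO2*] = KH · pCO2 = 10^(−1.52) × 826×10^-6 = 2.494×10^-5 mol/kg
α₀ = 1/(1 + K1/[H⁺] + K1K2/[H⁺]²) = 1/(1 + 10^+2.07 + 10^+0.93) = 0.007874
DIC = [CO2*]/α₀ = 2.494×10^-5 / 0.007874 = 3.17 mmol/kg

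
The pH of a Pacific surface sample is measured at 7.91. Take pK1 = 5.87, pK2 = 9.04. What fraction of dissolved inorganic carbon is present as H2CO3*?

α₀ = 0.00842

α₀ = 1 / (1 + K1/[H⁺] + K1K2/[H⁺]²) = 1 / (1 + 10^+2.04 + 10^+0.91)
   = 1 / (1 + 109.65 + 8.1283) = 1/118.78 = 0.008419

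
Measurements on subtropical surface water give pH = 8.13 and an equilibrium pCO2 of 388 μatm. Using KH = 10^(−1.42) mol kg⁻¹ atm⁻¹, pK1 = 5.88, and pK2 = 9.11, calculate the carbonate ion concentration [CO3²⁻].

[CO3²⁻] = 0.275 mmol/kg

[CO2*] = KH · pCO2 = 10^(−1.42) × 388×10^-6 = 1.475×10^-5 mol/kg
α₀ = 1/(1 + K1/[H⁺] + K1K2/[H⁺]²) = 1/(1 + 10^+2.25 + 10^+1.27) = 0.005065
DIC = [CO2*]/α₀ = 1.475×10^-5 / 0.005065 = 2.913 mmol/kg
[CO3²⁻] = α₂·DIC; α₂ = 0.09431, so [CO3²⁻] = 0.09431 × 2.913 = 0.275 mmol/kg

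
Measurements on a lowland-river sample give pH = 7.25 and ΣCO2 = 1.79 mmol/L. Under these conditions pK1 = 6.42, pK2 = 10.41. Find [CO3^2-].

[CO3²⁻] = 1.08 μmol/L

α₂ = 1 / (1 + [H⁺]/K2 + [H⁺]²/(K1K2)) = 1 / (1 + 10^+3.16 + 10^+2.33)
   = 1 / (1 + 1445.4 + 213.80) = 1/1660.2 = 0.0006023
[CO3²⁻] = α₂ × DIC = 0.0006023 × 1.79 = 0.00108 mmol/L = 1.08 μmol/L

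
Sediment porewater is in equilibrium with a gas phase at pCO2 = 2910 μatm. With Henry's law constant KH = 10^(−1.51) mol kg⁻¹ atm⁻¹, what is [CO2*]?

[CO2*] = 89.9 μmol/kg

KH = 10^(−1.51) = 3.090×10^-2 mol kg⁻¹ atm⁻¹
[CO2*] = KH · pCO2 = 3.090×10^-2 × 2910×10^-6 atm = 8.99×10^-5 mol/kg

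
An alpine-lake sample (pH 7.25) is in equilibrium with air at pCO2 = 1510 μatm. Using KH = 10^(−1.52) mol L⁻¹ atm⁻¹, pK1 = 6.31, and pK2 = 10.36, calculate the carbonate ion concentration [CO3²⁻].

[CO2*] = KH · pCO2 = 10^(−1.52) × 1510×10^-6 = 4.560×10^-5 mol/L
α₀ = 1/(1 + K1/[H⁺] + K1K2/[H⁺]²) = 1/(1 + 10^+0.94 + 10^-2.17) = 0.1029
DIC = [CO2*]/α₀ = 4.560×10^-5 / 0.1029 = 0.4431 mmol/L
[CO3²⁻] = α₂·DIC; α₂ = 0.0006958, so [CO3²⁻] = 0.0006958 × 0.4431 = 0.000308 mmol/L = 0.308 μmol/L

[CO3²⁻] = 0.308 μmol/L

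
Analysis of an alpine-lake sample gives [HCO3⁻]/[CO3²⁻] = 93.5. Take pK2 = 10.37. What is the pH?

From K2 = [H⁺][CO3²⁻]/[HCO3⁻]:  pH = pK2 − log₁₀([HCO3⁻]/[CO3²⁻])
log₁₀(93.5) = +1.971
pH = 10.37 − (+1.971) = 8.40

pH = 8.40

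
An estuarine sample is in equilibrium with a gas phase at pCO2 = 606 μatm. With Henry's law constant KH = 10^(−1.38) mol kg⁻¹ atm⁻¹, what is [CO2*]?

[CO2*] = 25.3 μmol/kg

KH = 10^(−1.38) = 4.169×10^-2 mol kg⁻¹ atm⁻¹
[CO2*] = KH · pCO2 = 4.169×10^-2 × 606×10^-6 atm = 2.53×10^-5 mol/kg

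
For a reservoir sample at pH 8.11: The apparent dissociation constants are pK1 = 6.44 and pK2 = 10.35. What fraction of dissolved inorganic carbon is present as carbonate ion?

α₂ = 1 / (1 + [H⁺]/K2 + [H⁺]²/(K1K2)) = 1 / (1 + 10^+2.24 + 10^+0.57)
   = 1 / (1 + 173.78 + 3.7154) = 1/178.50 = 0.005602

α₂ = 0.00560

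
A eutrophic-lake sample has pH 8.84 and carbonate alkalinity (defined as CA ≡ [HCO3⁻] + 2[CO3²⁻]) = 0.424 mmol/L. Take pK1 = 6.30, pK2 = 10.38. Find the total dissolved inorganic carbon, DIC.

DIC = 0.414 mmol/L

CA = [HCO3⁻] + 2[CO3²⁻] = (α₁ + 2α₂)·DIC
At pH 8.84: [H⁺]/K1 = 10^-2.54 = 0.0028840, K2/[H⁺] = 10^-1.54 = 0.028840
α₁ = 1/(1 + 0.0028840 + 0.028840) = 1/1.0317 = 0.9693; α₂ = α₁·K2/[H⁺] = 0.02795
α₁ + 2α₂ = 1.0252
DIC = CA / (α₁ + 2α₂) = 0.424 / 1.0252 = 0.414 mmol/L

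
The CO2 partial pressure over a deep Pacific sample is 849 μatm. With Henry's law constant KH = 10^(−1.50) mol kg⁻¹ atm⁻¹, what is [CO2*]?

[CO2*] = 26.8 μmol/kg

KH = 10^(−1.50) = 3.162×10^-2 mol kg⁻¹ atm⁻¹
[CO2*] = KH · pCO2 = 3.162×10^-2 × 849×10^-6 atm = 2.68×10^-5 mol/kg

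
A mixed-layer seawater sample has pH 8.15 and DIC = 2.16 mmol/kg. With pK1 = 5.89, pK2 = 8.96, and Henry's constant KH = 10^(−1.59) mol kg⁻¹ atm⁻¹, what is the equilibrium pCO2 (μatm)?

α₀ = 1 / (1 + K1/[H⁺] + K1K2/[H⁺]²) = 1 / (1 + 10^+2.26 + 10^+1.45)
   = 1 / (1 + 181.97 + 28.184) = 1/211.15 = 0.004736
[CO2*] = α₀ × DIC = 0.004736 × 2.16 = 0.01023 mmol/kg = 10.23 μmol/kg
pCO2 = [CO2*]/KH = 1.023×10^-5 / 2.570×10^-2 = 398 μatm

pCO2 = 398 μatm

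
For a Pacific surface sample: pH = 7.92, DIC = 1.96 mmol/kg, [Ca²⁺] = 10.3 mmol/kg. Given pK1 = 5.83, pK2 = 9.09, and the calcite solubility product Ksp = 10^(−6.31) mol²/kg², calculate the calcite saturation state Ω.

Ω = 2.59

α₂ = 1 / (1 + [H⁺]/K2 + [H⁺]²/(K1K2)) = 1 / (1 + 10^+1.17 + 10^-0.92)
   = 1 / (1 + 14.791 + 0.12023) = 1/15.911 = 0.06285
[CO3²⁻] = α₂ × DIC = 0.06285 × 1.96 = 0.1232 mmol/kg
Ksp = 10^(−6.31) = 4.898×10^-7
Ω = [Ca²⁺][CO3²⁻]/Ksp = (10.3×10^-3)(1.232×10^-4) / 4.898×10^-7 = 2.59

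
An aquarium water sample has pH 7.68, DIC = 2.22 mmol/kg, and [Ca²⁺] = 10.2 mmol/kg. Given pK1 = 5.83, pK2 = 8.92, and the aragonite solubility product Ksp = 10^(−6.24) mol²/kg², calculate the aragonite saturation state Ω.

α₂ = 1 / (1 + [H⁺]/K2 + [H⁺]²/(K1K2)) = 1 / (1 + 10^+1.24 + 10^-0.61)
   = 1 / (1 + 17.378 + 0.24547) = 1/18.623 = 0.05370
[CO3²⁻] = α₂ × DIC = 0.05370 × 2.22 = 0.1192 mmol/kg
Ksp = 10^(−6.24) = 5.754×10^-7
Ω = [Ca²⁺][CO3²⁻]/Ksp = (10.2×10^-3)(1.192×10^-4) / 5.754×10^-7 = 2.11

Ω = 2.11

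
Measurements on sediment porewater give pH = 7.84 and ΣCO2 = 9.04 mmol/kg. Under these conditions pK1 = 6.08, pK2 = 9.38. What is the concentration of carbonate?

[CO3²⁻] = 0.249 mmol/kg

α₂ = 1 / (1 + [H⁺]/K2 + [H⁺]²/(K1K2)) = 1 / (1 + 10^+1.54 + 10^-0.22)
   = 1 / (1 + 34.674 + 0.60256) = 1/36.276 = 0.02757
[CO3²⁻] = α₂ × DIC = 0.02757 × 9.04 = 0.249 mmol/kg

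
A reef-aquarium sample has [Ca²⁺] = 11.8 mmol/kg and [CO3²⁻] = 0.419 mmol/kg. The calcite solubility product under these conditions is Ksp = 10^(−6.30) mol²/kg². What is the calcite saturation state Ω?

Ksp = 10^(−6.30) = 5.012×10^-7
Ω = [Ca²⁺][CO3²⁻]/Ksp = (11.8×10^-3)(0.419×10^-3) / 5.012×10^-7 = 9.86

Ω = 9.86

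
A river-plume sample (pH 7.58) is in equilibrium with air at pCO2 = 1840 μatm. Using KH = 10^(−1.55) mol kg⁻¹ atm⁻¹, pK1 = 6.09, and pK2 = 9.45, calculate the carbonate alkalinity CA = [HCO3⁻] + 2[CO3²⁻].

CA = 1.65 mmol/kg

[CO2*] = KH · pCO2 = 10^(−1.55) × 1840×10^-6 = 5.186×10^-5 mol/kg
α₀ = 1/(1 + K1/[H⁺] + K1K2/[H⁺]²) = 1/(1 + 10^+1.49 + 10^-0.38) = 0.03094
DIC = [CO2*]/α₀ = 5.186×10^-5 / 0.03094 = 1.676 mmol/kg
CA = (α₁ + 2α₂)·DIC = (0.9562 + 2×0.01290) × 1.676 = 1.65 mmol/kg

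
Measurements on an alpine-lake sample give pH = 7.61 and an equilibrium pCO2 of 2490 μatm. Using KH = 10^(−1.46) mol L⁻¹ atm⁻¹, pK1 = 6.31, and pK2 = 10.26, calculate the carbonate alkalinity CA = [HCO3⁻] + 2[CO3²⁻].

CA = 1.73 mmol/L

[CO2*] = KH · pCO2 = 10^(−1.46) × 2490×10^-6 = 8.634×10^-5 mol/L
α₀ = 1/(1 + K1/[H⁺] + K1K2/[H⁺]²) = 1/(1 + 10^+1.30 + 10^-1.35) = 0.04763
DIC = [CO2*]/α₀ = 8.634×10^-5 / 0.04763 = 1.813 mmol/L
CA = (α₁ + 2α₂)·DIC = (0.9502 + 2×0.002127) × 1.813 = 1.73 mmol/L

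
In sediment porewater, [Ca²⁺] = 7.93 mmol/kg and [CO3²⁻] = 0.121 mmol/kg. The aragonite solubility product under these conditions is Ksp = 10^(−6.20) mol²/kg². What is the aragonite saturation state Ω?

Ksp = 10^(−6.20) = 6.310×10^-7
Ω = [Ca²⁺][CO3²⁻]/Ksp = (7.93×10^-3)(0.121×10^-3) / 6.310×10^-7 = 1.52

Ω = 1.52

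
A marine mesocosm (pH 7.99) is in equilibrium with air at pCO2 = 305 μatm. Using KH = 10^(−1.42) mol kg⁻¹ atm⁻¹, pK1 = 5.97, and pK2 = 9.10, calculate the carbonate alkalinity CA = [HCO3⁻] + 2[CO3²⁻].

[CO2*] = KH · pCO2 = 10^(−1.42) × 305×10^-6 = 1.160×10^-5 mol/kg
α₀ = 1/(1 + K1/[H⁺] + K1K2/[H⁺]²) = 1/(1 + 10^+2.02 + 10^+0.91) = 0.008784
DIC = [CO2*]/α₀ = 1.160×10^-5 / 0.008784 = 1.320 mmol/kg
CA = (α₁ + 2α₂)·DIC = (0.9198 + 2×0.07140) × 1.320 = 1.40 mmol/kg

CA = 1.40 mmol/kg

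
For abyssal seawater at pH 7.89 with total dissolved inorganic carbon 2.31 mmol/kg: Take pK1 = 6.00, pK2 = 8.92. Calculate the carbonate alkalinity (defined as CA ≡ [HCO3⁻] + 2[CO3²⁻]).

CA = [HCO3⁻] + 2[CO3²⁻] = (α₁ + 2α₂)·DIC
At pH 7.89: [H⁺]/K1 = 10^-1.89 = 0.012882, K2/[H⁺] = 10^-1.03 = 0.093325
α₁ = 1/(1 + 0.012882 + 0.093325) = 1/1.1062 = 0.9040; α₂ = α₁·K2/[H⁺] = 0.08437
α₁ + 2α₂ = 1.0727
CA = 1.0727 × 2.31 = 2.48 mmol/kg

CA = 2.48 mmol/kg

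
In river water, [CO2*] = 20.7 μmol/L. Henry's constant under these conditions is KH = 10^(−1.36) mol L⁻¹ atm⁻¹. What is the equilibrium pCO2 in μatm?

KH = 10^(−1.36) = 4.365×10^-2 mol L⁻¹ atm⁻¹
pCO2 = [CO2*]/KH = 20.7×10^-6 / 4.365×10^-2 = 4.74×10^-4 atm = 474 μatm

pCO2 = 474 μatm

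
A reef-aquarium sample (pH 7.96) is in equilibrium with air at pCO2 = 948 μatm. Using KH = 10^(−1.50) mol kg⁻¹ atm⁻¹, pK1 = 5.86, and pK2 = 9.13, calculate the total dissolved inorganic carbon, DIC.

DIC = 4.06 mmol/kg

[CO2*] = KH · pCO2 = 10^(−1.50) × 948×10^-6 = 2.998×10^-5 mol/kg
α₀ = 1/(1 + K1/[H⁺] + K1K2/[H⁺]²) = 1/(1 + 10^+2.10 + 10^+0.93) = 0.007385
DIC = [CO2*]/α₀ = 2.998×10^-5 / 0.007385 = 4.06 mmol/kg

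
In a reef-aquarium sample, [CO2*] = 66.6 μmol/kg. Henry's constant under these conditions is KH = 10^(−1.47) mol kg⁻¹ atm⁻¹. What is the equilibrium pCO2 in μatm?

pCO2 = 1970 μatm

KH = 10^(−1.47) = 3.388×10^-2 mol kg⁻¹ atm⁻¹
pCO2 = [CO2*]/KH = 66.6×10^-6 / 3.388×10^-2 = 1.97×10^-3 atm = 1970 μatm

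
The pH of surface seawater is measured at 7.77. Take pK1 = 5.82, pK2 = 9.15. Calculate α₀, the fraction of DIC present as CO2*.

α₀ = 1 / (1 + K1/[H⁺] + K1K2/[H⁺]²) = 1 / (1 + 10^+1.95 + 10^+0.57)
   = 1 / (1 + 89.125 + 3.7154) = 1/93.840 = 0.01066

α₀ = 0.0107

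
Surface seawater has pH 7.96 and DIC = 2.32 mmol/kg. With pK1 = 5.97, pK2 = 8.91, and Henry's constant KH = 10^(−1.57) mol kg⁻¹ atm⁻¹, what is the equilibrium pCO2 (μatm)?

pCO2 = 786 μatm

α₀ = 1 / (1 + K1/[H⁺] + K1K2/[H⁺]²) = 1 / (1 + 10^+1.99 + 10^+1.04)
   = 1 / (1 + 97.724 + 10.965) = 1/109.69 = 0.009117
[CO2*] = α₀ × DIC = 0.009117 × 2.32 = 0.02115 mmol/kg
pCO2 = [CO2*]/KH = 2.115×10^-5 / 2.692×10^-2 = 786 μatm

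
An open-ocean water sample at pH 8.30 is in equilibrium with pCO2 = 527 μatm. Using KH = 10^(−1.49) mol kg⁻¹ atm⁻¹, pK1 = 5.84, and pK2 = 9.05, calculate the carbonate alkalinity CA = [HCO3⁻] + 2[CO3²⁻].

[CO2*] = KH · pCO2 = 10^(−1.49) × 527×10^-6 = 1.705×10^-5 mol/kg
α₀ = 1/(1 + K1/[H⁺] + K1K2/[H⁺]²) = 1/(1 + 10^+2.46 + 10^+1.71) = 0.002935
DIC = [CO2*]/α₀ = 1.705×10^-5 / 0.002935 = 5.810 mmol/kg
CA = (α₁ + 2α₂)·DIC = (0.8465 + 2×0.1505) × 5.810 = 6.67 mmol/kg

CA = 6.67 mmol/kg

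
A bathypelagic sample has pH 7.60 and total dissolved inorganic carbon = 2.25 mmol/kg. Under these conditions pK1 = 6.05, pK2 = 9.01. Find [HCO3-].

[HCO3⁻] = 2.11 mmol/kg

α₁ = 1 / (1 + [H⁺]/K1 + K2/[H⁺]) = 1 / (1 + 10^-1.55 + 10^-1.41)
   = 1 / (1 + 0.028184 + 0.038905) = 1/1.0671 = 0.9371
[HCO3⁻] = α₁ × DIC = 0.9371 × 2.25 = 2.11 mmol/kg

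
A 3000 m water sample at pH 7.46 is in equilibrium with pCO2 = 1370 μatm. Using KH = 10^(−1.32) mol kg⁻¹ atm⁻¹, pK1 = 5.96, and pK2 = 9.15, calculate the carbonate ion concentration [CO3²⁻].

[CO3²⁻] = 0.0423 mmol/kg

[CO2*] = KH · pCO2 = 10^(−1.32) × 1370×10^-6 = 6.557×10^-5 mol/kg
α₀ = 1/(1 + K1/[H⁺] + K1K2/[H⁺]²) = 1/(1 + 10^+1.50 + 10^-0.19) = 0.03006
DIC = [CO2*]/α₀ = 6.557×10^-5 / 0.03006 = 2.181 mmol/kg
[CO3²⁻] = α₂·DIC; α₂ = 0.01941, so [CO3²⁻] = 0.01941 × 2.181 = 0.0423 mmol/kg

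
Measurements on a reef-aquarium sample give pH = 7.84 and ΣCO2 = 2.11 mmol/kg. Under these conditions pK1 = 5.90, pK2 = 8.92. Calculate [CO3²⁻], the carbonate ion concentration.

α₂ = 1 / (1 + [H⁺]/K2 + [H⁺]²/(K1K2)) = 1 / (1 + 10^+1.08 + 10^-0.86)
   = 1 / (1 + 12.023 + 0.13804) = 1/13.161 = 0.07598
[CO3²⁻] = α₂ × DIC = 0.07598 × 2.11 = 0.160 mmol/kg

[CO3²⁻] = 0.160 mmol/kg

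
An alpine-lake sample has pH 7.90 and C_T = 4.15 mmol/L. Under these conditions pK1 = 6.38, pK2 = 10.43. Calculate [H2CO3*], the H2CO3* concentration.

α₀ = 1 / (1 + K1/[H⁺] + K1K2/[H⁺]²) = 1 / (1 + 10^+1.52 + 10^-1.01)
   = 1 / (1 + 33.113 + 0.097724) = 1/34.211 = 0.02923
[CO2*] = α₀ × DIC = 0.02923 × 4.15 = 0.121 mmol/L

[CO2*] = 0.121 mmol/L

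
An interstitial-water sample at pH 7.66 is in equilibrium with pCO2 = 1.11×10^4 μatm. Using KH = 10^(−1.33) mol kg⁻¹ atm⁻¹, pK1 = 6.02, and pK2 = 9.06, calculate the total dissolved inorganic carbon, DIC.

DIC = 24.1 mmol/kg

[CO2*] = KH · pCO2 = 10^(−1.33) × 1.11×10^4×10^-6 = 5.192×10^-4 mol/kg
α₀ = 1/(1 + K1/[H⁺] + K1K2/[H⁺]²) = 1/(1 + 10^+1.64 + 10^+0.24) = 0.02156
DIC = [CO2*]/α₀ = 5.192×10^-4 / 0.02156 = 24.1 mmol/kg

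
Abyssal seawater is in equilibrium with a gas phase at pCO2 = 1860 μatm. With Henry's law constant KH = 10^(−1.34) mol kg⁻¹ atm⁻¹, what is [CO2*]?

KH = 10^(−1.34) = 4.571×10^-2 mol kg⁻¹ atm⁻¹
[CO2*] = KH · pCO2 = 4.571×10^-2 × 1860×10^-6 atm = 8.50×10^-5 mol/kg

[CO2*] = 85.0 μmol/kg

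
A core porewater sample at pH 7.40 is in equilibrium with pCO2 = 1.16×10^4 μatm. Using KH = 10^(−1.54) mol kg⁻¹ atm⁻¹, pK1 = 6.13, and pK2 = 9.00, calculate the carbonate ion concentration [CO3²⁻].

[CO2*] = KH · pCO2 = 10^(−1.54) × 1.16×10^4×10^-6 = 3.345×10^-4 mol/kg
α₀ = 1/(1 + K1/[H⁺] + K1K2/[H⁺]²) = 1/(1 + 10^+1.27 + 10^-0.33) = 0.04978
DIC = [CO2*]/α₀ = 3.345×10^-4 / 0.04978 = 6.721 mmol/kg
[CO3²⁻] = α₂·DIC; α₂ = 0.02328, so [CO3²⁻] = 0.02328 × 6.721 = 0.156 mmol/kg

[CO3²⁻] = 0.156 mmol/kg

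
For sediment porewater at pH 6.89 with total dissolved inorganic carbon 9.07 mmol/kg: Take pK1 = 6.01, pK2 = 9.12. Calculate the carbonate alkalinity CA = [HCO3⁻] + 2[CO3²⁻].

CA = 8.07 mmol/kg

CA = [HCO3⁻] + 2[CO3²⁻] = (α₁ + 2α₂)·DIC
At pH 6.89: [H⁺]/K1 = 10^-0.88 = 0.13183, K2/[H⁺] = 10^-2.23 = 0.0058884
α₁ = 1/(1 + 0.13183 + 0.0058884) = 1/1.1377 = 0.8790; α₂ = α₁·K2/[H⁺] = 0.005176
α₁ + 2α₂ = 0.8893
CA = 0.8893 × 9.07 = 8.07 mmol/kg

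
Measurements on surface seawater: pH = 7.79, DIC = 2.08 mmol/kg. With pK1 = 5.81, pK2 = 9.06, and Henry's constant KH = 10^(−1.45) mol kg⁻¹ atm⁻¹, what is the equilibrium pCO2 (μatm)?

pCO2 = 577 μatm

α₀ = 1 / (1 + K1/[H⁺] + K1K2/[H⁺]²) = 1 / (1 + 10^+1.98 + 10^+0.71)
   = 1 / (1 + 95.499 + 5.1286) = 1/101.63 = 0.009840
[CO2*] = α₀ × DIC = 0.009840 × 2.08 = 0.02047 mmol/kg
pCO2 = [CO2*]/KH = 2.047×10^-5 / 3.548×10^-2 = 577 μatm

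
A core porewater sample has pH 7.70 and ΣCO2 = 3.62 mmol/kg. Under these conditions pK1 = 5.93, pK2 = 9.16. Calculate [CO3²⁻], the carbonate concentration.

α₂ = 1 / (1 + [H⁺]/K2 + [H⁺]²/(K1K2)) = 1 / (1 + 10^+1.46 + 10^-0.31)
   = 1 / (1 + 28.840 + 0.48978) = 1/30.330 = 0.03297
[CO3²⁻] = α₂ × DIC = 0.03297 × 3.62 = 0.119 mmol/kg

[CO3²⁻] = 0.119 mmol/kg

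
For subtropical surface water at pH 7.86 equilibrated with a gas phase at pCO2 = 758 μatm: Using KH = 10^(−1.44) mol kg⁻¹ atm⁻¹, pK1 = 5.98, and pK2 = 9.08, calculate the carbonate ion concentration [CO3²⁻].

[CO2*] = KH · pCO2 = 10^(−1.44) × 758×10^-6 = 2.752×10^-5 mol/kg
α₀ = 1/(1 + K1/[H⁺] + K1K2/[H⁺]²) = 1/(1 + 10^+1.88 + 10^+0.66) = 0.01228
DIC = [CO2*]/α₀ = 2.752×10^-5 / 0.01228 = 2.241 mmol/kg
[CO3²⁻] = α₂·DIC; α₂ = 0.05613, so [CO3²⁻] = 0.05613 × 2.241 = 0.126 mmol/kg

[CO3²⁻] = 0.126 mmol/kg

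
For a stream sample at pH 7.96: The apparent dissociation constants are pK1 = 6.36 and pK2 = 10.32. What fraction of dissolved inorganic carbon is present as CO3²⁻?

α₂ = 1 / (1 + [H⁺]/K2 + [H⁺]²/(K1K2)) = 1 / (1 + 10^+2.36 + 10^+0.76)
   = 1 / (1 + 229.09 + 5.7544) = 1/235.84 = 0.004240

α₂ = 0.00424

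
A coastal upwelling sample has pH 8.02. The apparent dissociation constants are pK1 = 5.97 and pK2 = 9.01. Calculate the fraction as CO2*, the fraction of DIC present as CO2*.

α₀ = 1 / (1 + K1/[H⁺] + K1K2/[H⁺]²) = 1 / (1 + 10^+2.05 + 10^+1.06)
   = 1 / (1 + 112.20 + 11.482) = 1/124.68 = 0.008020

α₀ = 0.00802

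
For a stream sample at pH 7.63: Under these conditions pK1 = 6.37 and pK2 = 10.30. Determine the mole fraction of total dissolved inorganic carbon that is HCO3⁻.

α₁ = 0.946

α₁ = 1 / (1 + [H⁺]/K1 + K2/[H⁺]) = 1 / (1 + 10^-1.26 + 10^-2.67)
   = 1 / (1 + 0.054954 + 0.0021380) = 1/1.0571 = 0.9460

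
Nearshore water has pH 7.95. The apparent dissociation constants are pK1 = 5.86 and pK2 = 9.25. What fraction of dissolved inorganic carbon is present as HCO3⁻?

α₁ = 0.945

α₁ = 1 / (1 + [H⁺]/K1 + K2/[H⁺]) = 1 / (1 + 10^-2.09 + 10^-1.30)
   = 1 / (1 + 0.0081283 + 0.050119) = 1/1.0582 = 0.9450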